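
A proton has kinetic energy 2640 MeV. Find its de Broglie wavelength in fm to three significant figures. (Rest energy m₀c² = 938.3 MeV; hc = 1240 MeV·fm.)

λ = 0.359 fm

Total energy E = KE + m₀c² = 2640 + 938.3 = 3578.3 MeV.
(pc)² = E² − (m₀c²)² = (3578.3)² − (938.3)² = 1.192 × 10⁷ MeV², so pc = 3453 MeV.
λ = hc/(pc) = 1240 MeV·fm / 3453 MeV = 0.359 fm.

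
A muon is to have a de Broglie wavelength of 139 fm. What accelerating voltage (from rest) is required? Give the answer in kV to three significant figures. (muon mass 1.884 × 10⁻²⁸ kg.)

V = 376 kV

p = h/λ = 6.626 × 10⁻³⁴ / 1.390 × 10⁻¹³ = 4.767 × 10⁻²¹ kg·m/s.
KE = p²/(2m) = 6.031 × 10⁻¹⁴ J.
V = KE/e = 6.031 × 10⁻¹⁴ / (1.602 × 10⁻¹⁹) = 376 kV.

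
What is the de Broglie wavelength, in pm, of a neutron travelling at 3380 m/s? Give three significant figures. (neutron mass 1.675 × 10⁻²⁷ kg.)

p = mv = 1.675 × 10⁻²⁷ × 3380 = 5.662 × 10⁻²⁴ kg·m/s.
λ = h/p = 6.626 × 10⁻³⁴ / 5.662 × 10⁻²⁴ = 1.17 × 10⁻¹⁰ m = 117 pm.

λ = 117 pm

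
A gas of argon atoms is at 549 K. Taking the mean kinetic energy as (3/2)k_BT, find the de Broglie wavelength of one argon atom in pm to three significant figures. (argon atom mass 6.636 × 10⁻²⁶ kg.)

λ = 17.1 pm

KE = (3/2)k_BT = 1.5 × 1.381 × 10⁻²³ × 549 = 1.137 × 10⁻²⁰ J.
p = √(2mKE) = √(2 × 6.636 × 10⁻²⁶ × 1.137 × 10⁻²⁰) = 3.885 × 10⁻²³ kg·m/s.
λ = h/p = 1.71 × 10⁻¹¹ m = 17.1 pm.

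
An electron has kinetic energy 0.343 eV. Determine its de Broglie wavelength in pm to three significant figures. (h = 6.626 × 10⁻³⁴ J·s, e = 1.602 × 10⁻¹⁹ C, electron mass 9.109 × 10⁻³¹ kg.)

λ = 2090 pm

KE = 0.343 eV = 5.495 × 10⁻²⁰ J.
p = √(2mKE) = √(2 × 9.109 × 10⁻³¹ × 5.495 × 10⁻²⁰) = 3.164 × 10⁻²⁵ kg·m/s.
λ = h/p = 6.626 × 10⁻³⁴ / 3.164 × 10⁻²⁵ = 2.09 × 10⁻⁹ m = 2090 pm.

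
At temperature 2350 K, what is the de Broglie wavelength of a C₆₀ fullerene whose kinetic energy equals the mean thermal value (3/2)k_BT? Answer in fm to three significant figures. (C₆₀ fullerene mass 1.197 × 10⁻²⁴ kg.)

λ = 1940 fm

KE = (3/2)k_BT = 1.5 × 1.381 × 10⁻²³ × 2350 = 4.868 × 10⁻²⁰ J.
p = √(2mKE) = √(2 × 1.197 × 10⁻²⁴ × 4.868 × 10⁻²⁰) = 3.414 × 10⁻²² kg·m/s.
λ = h/p = 1.94 × 10⁻¹² m = 1940 fm.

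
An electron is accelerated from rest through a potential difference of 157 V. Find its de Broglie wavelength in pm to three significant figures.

λ = 97.9 pm

KE = eV = 1.602 × 10⁻¹⁹ × 157.0 = 2.515 × 10⁻¹⁷ J.
p = √(2mKE) = √(2 × 9.109 × 10⁻³¹ × 2.515 × 10⁻¹⁷) = 6.769 × 10⁻²⁴ kg·m/s.
λ = h/p = 6.626 × 10⁻³⁴ / 6.769 × 10⁻²⁴ = 9.79 × 10⁻¹¹ m = 97.9 pm.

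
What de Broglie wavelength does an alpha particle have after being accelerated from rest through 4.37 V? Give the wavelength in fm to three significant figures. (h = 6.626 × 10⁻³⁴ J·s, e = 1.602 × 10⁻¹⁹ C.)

KE = 2eV = 2 × 1.602 × 10⁻¹⁹ × 4.370 = 1.400 × 10⁻¹⁸ J.
p = √(2mKE) = √(2 × 6.645 × 10⁻²⁷ × 1.400 × 10⁻¹⁸) = 1.364 × 10⁻²² kg·m/s.
λ = h/p = 6.626 × 10⁻³⁴ / 1.364 × 10⁻²² = 4.86 × 10⁻¹² m = 4860 fm.

λ = 4860 fm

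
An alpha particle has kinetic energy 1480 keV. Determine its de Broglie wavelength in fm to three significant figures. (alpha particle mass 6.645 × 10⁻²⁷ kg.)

λ = 11.8 fm

KE = 1480 keV = 2.371 × 10⁻¹³ J.
p = √(2mKE) = √(2 × 6.645 × 10⁻²⁷ × 2.371 × 10⁻¹³) = 5.613 × 10⁻²⁰ kg·m/s.
λ = h/p = 6.626 × 10⁻³⁴ / 5.613 × 10⁻²⁰ = 1.18 × 10⁻¹⁴ m = 11.8 fm.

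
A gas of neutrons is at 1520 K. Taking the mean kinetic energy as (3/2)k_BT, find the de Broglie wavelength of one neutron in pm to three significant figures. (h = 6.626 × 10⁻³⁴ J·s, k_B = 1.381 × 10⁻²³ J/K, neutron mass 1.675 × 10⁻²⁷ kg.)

KE = (3/2)k_BT = 1.5 × 1.381 × 10⁻²³ × 1520 = 3.149 × 10⁻²⁰ J.
p = √(2mKE) = √(2 × 1.675 × 10⁻²⁷ × 3.149 × 10⁻²⁰) = 1.027 × 10⁻²³ kg·m/s.
λ = h/p = 6.45 × 10⁻¹¹ m = 64.5 pm.

λ = 64.5 pm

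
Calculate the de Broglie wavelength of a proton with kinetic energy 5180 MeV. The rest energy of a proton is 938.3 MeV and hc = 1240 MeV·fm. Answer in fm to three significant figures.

λ = 0.205 fm

Total energy E = KE + m₀c² = 5180 + 938.3 = 6118.3 MeV.
(pc)² = E² − (m₀c²)² = (6118.3)² − (938.3)² = 3.655 × 10⁷ MeV², so pc = 6046 MeV.
λ = hc/(pc) = 1240 MeV·fm / 6046 MeV = 0.205 fm.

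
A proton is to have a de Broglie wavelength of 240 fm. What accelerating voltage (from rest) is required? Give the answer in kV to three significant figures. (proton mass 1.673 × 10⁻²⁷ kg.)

p = h/λ = 6.626 × 10⁻³⁴ / 2.400 × 10⁻¹³ = 2.761 × 10⁻²¹ kg·m/s.
KE = p²/(2m) = 2.278 × 10⁻¹⁵ J.
V = KE/e = 2.278 × 10⁻¹⁵ / (1.602 × 10⁻¹⁹) = 14.2 kV.

V = 14.2 kV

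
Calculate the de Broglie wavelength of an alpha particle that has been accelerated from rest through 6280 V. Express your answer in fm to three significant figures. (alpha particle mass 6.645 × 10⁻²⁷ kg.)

λ = 128 fm

KE = 2eV = 2 × 1.602 × 10⁻¹⁹ × 6280 = 2.012 × 10⁻¹⁵ J.
p = √(2mKE) = √(2 × 6.645 × 10⁻²⁷ × 2.012 × 10⁻¹⁵) = 5.171 × 10⁻²¹ kg·m/s.
λ = h/p = 6.626 × 10⁻³⁴ / 5.171 × 10⁻²¹ = 1.28 × 10⁻¹³ m = 128 fm.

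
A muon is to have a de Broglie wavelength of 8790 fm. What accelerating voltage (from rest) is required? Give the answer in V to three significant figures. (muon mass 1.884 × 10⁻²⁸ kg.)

p = h/λ = 6.626 × 10⁻³⁴ / 8.790 × 10⁻¹² = 7.538 × 10⁻²³ kg·m/s.
KE = p²/(2m) = 1.508 × 10⁻¹⁷ J.
V = KE/e = 1.508 × 10⁻¹⁷ / (1.602 × 10⁻¹⁹) = 94.1 V.

V = 94.1 V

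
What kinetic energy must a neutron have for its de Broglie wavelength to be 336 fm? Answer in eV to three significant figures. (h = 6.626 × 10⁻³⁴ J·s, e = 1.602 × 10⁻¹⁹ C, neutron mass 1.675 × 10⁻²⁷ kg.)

KE = 7250 eV

p = h/λ = 6.626 × 10⁻³⁴ / 3.360 × 10⁻¹³ = 1.972 × 10⁻²¹ kg·m/s.
KE = p²/(2m) = (1.972 × 10⁻²¹)² / (2 × 1.675 × 10⁻²⁷) = 1.161 × 10⁻¹⁵ J = 7250 eV.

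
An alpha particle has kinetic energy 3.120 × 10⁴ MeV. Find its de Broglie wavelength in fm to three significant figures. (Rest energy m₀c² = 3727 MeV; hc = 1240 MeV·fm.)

Total energy E = KE + m₀c² = 3.120 × 10⁴ + 3727 = 34927 MeV.
(pc)² = E² − (m₀c²)² = (34927)² − (3727)² = 1.206 × 10⁹ MeV², so pc = 3.473 × 10⁴ MeV.
λ = hc/(pc) = 1240 MeV·fm / 3.473 × 10⁴ MeV = 0.0357 fm.

λ = 0.0357 fm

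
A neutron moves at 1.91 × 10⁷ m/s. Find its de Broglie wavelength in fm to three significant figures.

λ = 20.7 fm

p = mv = 1.675 × 10⁻²⁷ × 1.91 × 10⁷ = 3.199 × 10⁻²⁰ kg·m/s.
λ = h/p = 6.626 × 10⁻³⁴ / 3.199 × 10⁻²⁰ = 2.07 × 10⁻¹⁴ m = 20.7 fm.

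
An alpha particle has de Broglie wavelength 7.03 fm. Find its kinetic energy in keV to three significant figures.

KE = 4170 keV

p = h/λ = 6.626 × 10⁻³⁴ / 7.030 × 10⁻¹⁵ = 9.425 × 10⁻²⁰ kg·m/s.
KE = p²/(2m) = (9.425 × 10⁻²⁰)² / (2 × 6.645 × 10⁻²⁷) = 6.684 × 10⁻¹³ J = 4170 keV.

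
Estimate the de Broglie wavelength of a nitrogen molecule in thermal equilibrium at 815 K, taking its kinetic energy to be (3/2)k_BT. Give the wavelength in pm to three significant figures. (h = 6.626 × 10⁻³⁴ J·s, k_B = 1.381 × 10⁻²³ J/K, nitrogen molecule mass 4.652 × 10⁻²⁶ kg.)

λ = 16.7 pm

KE = (3/2)k_BT = 1.5 × 1.381 × 10⁻²³ × 815 = 1.688 × 10⁻²⁰ J.
p = √(2mKE) = √(2 × 4.652 × 10⁻²⁶ × 1.688 × 10⁻²⁰) = 3.963 × 10⁻²³ kg·m/s.
λ = h/p = 1.67 × 10⁻¹¹ m = 16.7 pm.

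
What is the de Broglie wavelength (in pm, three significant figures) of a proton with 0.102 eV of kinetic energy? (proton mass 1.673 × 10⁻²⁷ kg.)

KE = 0.102 eV = 1.634 × 10⁻²⁰ J.
p = √(2mKE) = √(2 × 1.673 × 10⁻²⁷ × 1.634 × 10⁻²⁰) = 7.394 × 10⁻²⁴ kg·m/s.
λ = h/p = 6.626 × 10⁻³⁴ / 7.394 × 10⁻²⁴ = 8.96 × 10⁻¹¹ m = 89.6 pm.

λ = 89.6 pm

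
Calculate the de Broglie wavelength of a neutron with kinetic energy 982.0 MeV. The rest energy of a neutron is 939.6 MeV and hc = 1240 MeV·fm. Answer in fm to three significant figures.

Total energy E = KE + m₀c² = 982.0 + 939.6 = 1921.6 MeV.
(pc)² = E² − (m₀c²)² = (1921.6)² − (939.6)² = 2.810 × 10⁶ MeV², so pc = 1676 MeV.
λ = hc/(pc) = 1240 MeV·fm / 1676 MeV = 0.740 fm.

λ = 0.740 fm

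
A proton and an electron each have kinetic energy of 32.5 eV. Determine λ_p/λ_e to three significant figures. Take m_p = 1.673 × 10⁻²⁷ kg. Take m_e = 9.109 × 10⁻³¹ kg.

λ_p/λ_e = 0.0233

At fixed KE, p = √(2mKE) so λ = h/p ∝ 1/√m.
λ_p/λ_e = √(m_e/m_p) = √(9.109 × 10⁻³¹/1.673 × 10⁻²⁷) = √(5.445 × 10⁻⁴) = 0.0233.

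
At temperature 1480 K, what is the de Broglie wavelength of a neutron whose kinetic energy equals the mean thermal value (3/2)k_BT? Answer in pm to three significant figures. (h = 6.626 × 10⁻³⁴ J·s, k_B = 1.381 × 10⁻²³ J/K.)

KE = (3/2)k_BT = 1.5 × 1.381 × 10⁻²³ × 1480 = 3.066 × 10⁻²⁰ J.
p = √(2mKE) = √(2 × 1.675 × 10⁻²⁷ × 3.066 × 10⁻²⁰) = 1.013 × 10⁻²³ kg·m/s.
λ = h/p = 6.54 × 10⁻¹¹ m = 65.4 pm.

λ = 65.4 pm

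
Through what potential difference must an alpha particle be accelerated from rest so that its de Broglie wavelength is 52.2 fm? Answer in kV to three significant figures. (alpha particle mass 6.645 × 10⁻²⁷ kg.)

p = h/λ = 6.626 × 10⁻³⁴ / 5.220 × 10⁻¹⁴ = 1.269 × 10⁻²⁰ kg·m/s.
KE = p²/(2m) = 1.212 × 10⁻¹⁴ J.
V = KE/2e = 1.212 × 10⁻¹⁴ / (2 × 1.602 × 10⁻¹⁹) = 37.8 kV.

V = 37.8 kV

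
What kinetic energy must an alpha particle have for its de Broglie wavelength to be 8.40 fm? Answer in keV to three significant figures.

p = h/λ = 6.626 × 10⁻³⁴ / 8.400 × 10⁻¹⁵ = 7.888 × 10⁻²⁰ kg·m/s.
KE = p²/(2m) = (7.888 × 10⁻²⁰)² / (2 × 6.645 × 10⁻²⁷) = 4.682 × 10⁻¹³ J = 2920 keV.

KE = 2920 keV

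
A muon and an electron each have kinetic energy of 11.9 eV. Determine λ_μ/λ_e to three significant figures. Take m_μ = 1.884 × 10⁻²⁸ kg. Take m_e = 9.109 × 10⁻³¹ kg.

λ_μ/λ_e = 0.0695

At fixed KE, p = √(2mKE) so λ = h/p ∝ 1/√m.
λ_μ/λ_e = √(m_e/m_μ) = √(9.109 × 10⁻³¹/1.884 × 10⁻²⁸) = √(4.835 × 10⁻³) = 0.0695.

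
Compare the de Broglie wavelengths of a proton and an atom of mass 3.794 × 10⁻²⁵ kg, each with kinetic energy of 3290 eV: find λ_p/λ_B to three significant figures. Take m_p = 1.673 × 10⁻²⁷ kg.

At fixed KE, p = √(2mKE) so λ = h/p ∝ 1/√m.
λ_p/λ_B = √(m_B/m_p) = √(3.794 × 10⁻²⁵/1.673 × 10⁻²⁷) = √(226.8) = 15.1.

λ_p/λ_B = 15.1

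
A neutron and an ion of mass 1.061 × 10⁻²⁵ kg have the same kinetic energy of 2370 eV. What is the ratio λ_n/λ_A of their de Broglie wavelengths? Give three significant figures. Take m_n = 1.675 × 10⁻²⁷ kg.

At fixed KE, p = √(2mKE) so λ = h/p ∝ 1/√m.
λ_n/λ_A = √(m_A/m_n) = √(1.061 × 10⁻²⁵/1.675 × 10⁻²⁷) = √(63.34) = 7.96.

λ_n/λ_A = 7.96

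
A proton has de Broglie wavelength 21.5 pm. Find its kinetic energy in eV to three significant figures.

p = h/λ = 6.626 × 10⁻³⁴ / 2.150 × 10⁻¹¹ = 3.082 × 10⁻²³ kg·m/s.
KE = p²/(2m) = (3.082 × 10⁻²³)² / (2 × 1.673 × 10⁻²⁷) = 2.839 × 10⁻¹⁹ J = 1.77 eV.

KE = 1.77 eV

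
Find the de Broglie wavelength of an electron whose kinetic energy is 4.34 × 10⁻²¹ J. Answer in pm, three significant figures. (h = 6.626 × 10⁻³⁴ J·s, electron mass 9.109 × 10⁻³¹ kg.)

λ = 7450 pm

p = √(2mKE) = √(2 × 9.109 × 10⁻³¹ × 4.340 × 10⁻²¹) = 8.892 × 10⁻²⁶ kg·m/s.
λ = h/p = 6.626 × 10⁻³⁴ / 8.892 × 10⁻²⁶ = 7.45 × 10⁻⁹ m = 7450 pm.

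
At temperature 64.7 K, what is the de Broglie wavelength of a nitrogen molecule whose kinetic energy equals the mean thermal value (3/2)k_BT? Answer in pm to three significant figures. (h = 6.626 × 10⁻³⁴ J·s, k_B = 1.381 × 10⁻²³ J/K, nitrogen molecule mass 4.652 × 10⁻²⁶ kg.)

λ = 59.3 pm

KE = (3/2)k_BT = 1.5 × 1.381 × 10⁻²³ × 64.7 = 1.340 × 10⁻²¹ J.
p = √(2mKE) = √(2 × 4.652 × 10⁻²⁶ × 1.340 × 10⁻²¹) = 1.117 × 10⁻²³ kg·m/s.
λ = h/p = 5.93 × 10⁻¹¹ m = 59.3 pm.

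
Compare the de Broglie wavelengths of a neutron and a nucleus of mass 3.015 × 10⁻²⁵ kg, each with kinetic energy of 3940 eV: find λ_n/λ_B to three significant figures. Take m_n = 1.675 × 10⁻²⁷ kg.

λ_n/λ_B = 13.4

At fixed KE, p = √(2mKE) so λ = h/p ∝ 1/√m.
λ_n/λ_B = √(m_B/m_n) = √(3.015 × 10⁻²⁵/1.675 × 10⁻²⁷) = √(180.0) = 13.4.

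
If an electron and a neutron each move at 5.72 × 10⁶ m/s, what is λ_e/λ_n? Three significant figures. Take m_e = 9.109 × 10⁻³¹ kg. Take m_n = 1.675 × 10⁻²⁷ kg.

At fixed v, p = mv so λ = h/(mv) ∝ 1/m.
λ_e/λ_n = m_n/m_e = 1.675 × 10⁻²⁷/9.109 × 10⁻³¹ = 1840.

λ_e/λ_n = 1840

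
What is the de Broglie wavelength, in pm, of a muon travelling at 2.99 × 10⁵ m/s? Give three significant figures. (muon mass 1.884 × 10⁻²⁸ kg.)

p = mv = 1.884 × 10⁻²⁸ × 2.99 × 10⁵ = 5.633 × 10⁻²³ kg·m/s.
λ = h/p = 6.626 × 10⁻³⁴ / 5.633 × 10⁻²³ = 1.18 × 10⁻¹¹ m = 11.8 pm.

λ = 11.8 pm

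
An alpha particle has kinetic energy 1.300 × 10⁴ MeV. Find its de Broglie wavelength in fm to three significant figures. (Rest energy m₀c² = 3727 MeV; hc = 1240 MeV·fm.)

Total energy E = KE + m₀c² = 1.300 × 10⁴ + 3727 = 16727 MeV.
(pc)² = E² − (m₀c²)² = (16727)² − (3727)² = 2.659 × 10⁸ MeV², so pc = 1.631 × 10⁴ MeV.
λ = hc/(pc) = 1240 MeV·fm / 1.631 × 10⁴ MeV = 0.0760 fm.

λ = 0.0760 fm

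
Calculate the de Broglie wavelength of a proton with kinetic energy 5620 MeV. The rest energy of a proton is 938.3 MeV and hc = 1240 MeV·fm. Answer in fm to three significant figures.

Total energy E = KE + m₀c² = 5620 + 938.3 = 6558.3 MeV.
(pc)² = E² − (m₀c²)² = (6558.3)² − (938.3)² = 4.213 × 10⁷ MeV², so pc = 6491 MeV.
λ = hc/(pc) = 1240 MeV·fm / 6491 MeV = 0.191 fm.

λ = 0.191 fm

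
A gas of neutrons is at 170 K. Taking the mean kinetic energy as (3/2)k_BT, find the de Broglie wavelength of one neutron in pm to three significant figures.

KE = (3/2)k_BT = 1.5 × 1.381 × 10⁻²³ × 170 = 3.522 × 10⁻²¹ J.
p = √(2mKE) = √(2 × 1.675 × 10⁻²⁷ × 3.522 × 10⁻²¹) = 3.435 × 10⁻²⁴ kg·m/s.
λ = h/p = 1.93 × 10⁻¹⁰ m = 193 pm.

λ = 193 pm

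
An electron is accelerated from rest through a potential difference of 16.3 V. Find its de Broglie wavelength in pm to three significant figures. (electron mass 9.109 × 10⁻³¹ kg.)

λ = 304 pm

KE = eV = 1.602 × 10⁻¹⁹ × 16.30 = 2.611 × 10⁻¹⁸ J.
p = √(2mKE) = √(2 × 9.109 × 10⁻³¹ × 2.611 × 10⁻¹⁸) = 2.181 × 10⁻²⁴ kg·m/s.
λ = h/p = 6.626 × 10⁻³⁴ / 2.181 × 10⁻²⁴ = 3.04 × 10⁻¹⁰ m = 304 pm.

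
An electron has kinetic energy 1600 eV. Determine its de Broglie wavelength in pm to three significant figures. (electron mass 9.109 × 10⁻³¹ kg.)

λ = 30.7 pm

KE = 1600 eV = 2.563 × 10⁻¹⁶ J.
p = √(2mKE) = √(2 × 9.109 × 10⁻³¹ × 2.563 × 10⁻¹⁶) = 2.161 × 10⁻²³ kg·m/s.
λ = h/p = 6.626 × 10⁻³⁴ / 2.161 × 10⁻²³ = 3.07 × 10⁻¹¹ m = 30.7 pm.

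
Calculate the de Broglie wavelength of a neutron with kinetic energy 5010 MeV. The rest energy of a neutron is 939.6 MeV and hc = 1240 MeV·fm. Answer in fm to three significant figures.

Total energy E = KE + m₀c² = 5010 + 939.6 = 5949.6 MeV.
(pc)² = E² − (m₀c²)² = (5949.6)² − (939.6)² = 3.451 × 10⁷ MeV², so pc = 5875 MeV.
λ = hc/(pc) = 1240 MeV·fm / 5875 MeV = 0.211 fm.

λ = 0.211 fm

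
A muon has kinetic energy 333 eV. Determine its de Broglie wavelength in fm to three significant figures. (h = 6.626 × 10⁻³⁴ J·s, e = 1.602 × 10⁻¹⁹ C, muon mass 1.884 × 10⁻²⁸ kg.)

KE = 333 eV = 5.335 × 10⁻¹⁷ J.
p = √(2mKE) = √(2 × 1.884 × 10⁻²⁸ × 5.335 × 10⁻¹⁷) = 1.418 × 10⁻²² kg·m/s.
λ = h/p = 6.626 × 10⁻³⁴ / 1.418 × 10⁻²² = 4.67 × 10⁻¹² m = 4670 fm.

λ = 4670 fm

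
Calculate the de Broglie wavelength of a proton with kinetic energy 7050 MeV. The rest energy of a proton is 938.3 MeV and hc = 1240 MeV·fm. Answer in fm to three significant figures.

Total energy E = KE + m₀c² = 7050 + 938.3 = 7988.3 MeV.
(pc)² = E² − (m₀c²)² = (7988.3)² − (938.3)² = 6.293 × 10⁷ MeV², so pc = 7933 MeV.
λ = hc/(pc) = 1240 MeV·fm / 7933 MeV = 0.156 fm.

λ = 0.156 fm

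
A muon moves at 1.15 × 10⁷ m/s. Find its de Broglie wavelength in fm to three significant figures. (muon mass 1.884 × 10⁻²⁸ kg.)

λ = 306 fm

p = mv = 1.884 × 10⁻²⁸ × 1.15 × 10⁷ = 2.167 × 10⁻²¹ kg·m/s.
λ = h/p = 6.626 × 10⁻³⁴ / 2.167 × 10⁻²¹ = 3.06 × 10⁻¹³ m = 306 fm.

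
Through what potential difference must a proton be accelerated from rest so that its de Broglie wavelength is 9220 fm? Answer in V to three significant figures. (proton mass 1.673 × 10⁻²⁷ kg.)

V = 9.64 V

p = h/λ = 6.626 × 10⁻³⁴ / 9.220 × 10⁻¹² = 7.187 × 10⁻²³ kg·m/s.
KE = p²/(2m) = 1.544 × 10⁻¹⁸ J.
V = KE/e = 1.544 × 10⁻¹⁸ / (1.602 × 10⁻¹⁹) = 9.64 V.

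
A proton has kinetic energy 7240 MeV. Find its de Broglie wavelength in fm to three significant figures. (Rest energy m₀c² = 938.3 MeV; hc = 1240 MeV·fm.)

Total energy E = KE + m₀c² = 7240 + 938.3 = 8178.3 MeV.
(pc)² = E² − (m₀c²)² = (8178.3)² − (938.3)² = 6.600 × 10⁷ MeV², so pc = 8124 MeV.
λ = hc/(pc) = 1240 MeV·fm / 8124 MeV = 0.153 fm.

λ = 0.153 fm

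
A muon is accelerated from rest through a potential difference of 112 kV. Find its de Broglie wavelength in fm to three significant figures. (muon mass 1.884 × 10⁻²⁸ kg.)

KE = eV = 1.602 × 10⁻¹⁹ × 1.120 × 10⁵ = 1.794 × 10⁻¹⁴ J.
p = √(2mKE) = √(2 × 1.884 × 10⁻²⁸ × 1.794 × 10⁻¹⁴) = 2.600 × 10⁻²¹ kg·m/s.
λ = h/p = 6.626 × 10⁻³⁴ / 2.600 × 10⁻²¹ = 2.55 × 10⁻¹³ m = 255 fm.

λ = 255 fm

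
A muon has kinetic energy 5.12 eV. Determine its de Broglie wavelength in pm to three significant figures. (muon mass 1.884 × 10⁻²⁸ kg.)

KE = 5.12 eV = 8.202 × 10⁻¹⁹ J.
p = √(2mKE) = √(2 × 1.884 × 10⁻²⁸ × 8.202 × 10⁻¹⁹) = 1.758 × 10⁻²³ kg·m/s.
λ = h/p = 6.626 × 10⁻³⁴ / 1.758 × 10⁻²³ = 3.77 × 10⁻¹¹ m = 37.7 pm.

λ = 37.7 pm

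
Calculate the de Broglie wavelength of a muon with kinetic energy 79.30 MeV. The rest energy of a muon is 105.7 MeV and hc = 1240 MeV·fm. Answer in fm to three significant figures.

Total energy E = KE + m₀c² = 79.30 + 105.7 = 185.00 MeV.
(pc)² = E² − (m₀c²)² = (185.00)² − (105.7)² = 2.305 × 10⁴ MeV², so pc = 151.8 MeV.
λ = hc/(pc) = 1240 MeV·fm / 151.8 MeV = 8.17 fm.

λ = 8.17 fm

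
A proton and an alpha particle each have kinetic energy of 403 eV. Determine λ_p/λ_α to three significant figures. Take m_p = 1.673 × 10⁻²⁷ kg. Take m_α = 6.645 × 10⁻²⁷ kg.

At fixed KE, p = √(2mKE) so λ = h/p ∝ 1/√m.
λ_p/λ_α = √(m_α/m_p) = √(6.645 × 10⁻²⁷/1.673 × 10⁻²⁷) = √(3.972) = 1.99.

λ_p/λ_α = 1.99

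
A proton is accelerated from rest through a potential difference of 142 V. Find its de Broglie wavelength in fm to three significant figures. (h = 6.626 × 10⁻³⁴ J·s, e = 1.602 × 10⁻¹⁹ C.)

λ = 2400 fm

KE = eV = 1.602 × 10⁻¹⁹ × 142.0 = 2.275 × 10⁻¹⁷ J.
p = √(2mKE) = √(2 × 1.673 × 10⁻²⁷ × 2.275 × 10⁻¹⁷) = 2.759 × 10⁻²² kg·m/s.
λ = h/p = 6.626 × 10⁻³⁴ / 2.759 × 10⁻²² = 2.40 × 10⁻¹² m = 2400 fm.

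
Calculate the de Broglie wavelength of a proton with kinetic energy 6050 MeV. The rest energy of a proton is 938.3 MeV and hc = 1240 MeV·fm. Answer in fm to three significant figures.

λ = 0.179 fm

Total energy E = KE + m₀c² = 6050 + 938.3 = 6988.3 MeV.
(pc)² = E² − (m₀c²)² = (6988.3)² − (938.3)² = 4.796 × 10⁷ MeV², so pc = 6925 MeV.
λ = hc/(pc) = 1240 MeV·fm / 6925 MeV = 0.179 fm.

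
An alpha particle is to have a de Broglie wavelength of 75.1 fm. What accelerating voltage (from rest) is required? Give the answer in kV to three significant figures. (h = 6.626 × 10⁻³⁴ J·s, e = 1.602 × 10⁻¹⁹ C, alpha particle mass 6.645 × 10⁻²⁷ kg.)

V = 18.3 kV

p = h/λ = 6.626 × 10⁻³⁴ / 7.510 × 10⁻¹⁴ = 8.823 × 10⁻²¹ kg·m/s.
KE = p²/(2m) = 5.857 × 10⁻¹⁵ J.
V = KE/2e = 5.857 × 10⁻¹⁵ / (2 × 1.602 × 10⁻¹⁹) = 18.3 kV.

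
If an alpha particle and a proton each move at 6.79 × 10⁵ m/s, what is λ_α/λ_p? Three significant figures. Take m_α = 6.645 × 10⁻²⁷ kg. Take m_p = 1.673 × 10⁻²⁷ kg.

At fixed v, p = mv so λ = h/(mv) ∝ 1/m.
λ_α/λ_p = m_p/m_α = 1.673 × 10⁻²⁷/6.645 × 10⁻²⁷ = 0.252.

λ_α/λ_p = 0.252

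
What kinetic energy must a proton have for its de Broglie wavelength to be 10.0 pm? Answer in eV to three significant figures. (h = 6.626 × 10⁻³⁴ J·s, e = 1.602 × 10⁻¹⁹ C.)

p = h/λ = 6.626 × 10⁻³⁴ / 1.000 × 10⁻¹¹ = 6.626 × 10⁻²³ kg·m/s.
KE = p²/(2m) = (6.626 × 10⁻²³)² / (2 × 1.673 × 10⁻²⁷) = 1.312 × 10⁻¹⁸ J = 8.19 eV.

KE = 8.19 eV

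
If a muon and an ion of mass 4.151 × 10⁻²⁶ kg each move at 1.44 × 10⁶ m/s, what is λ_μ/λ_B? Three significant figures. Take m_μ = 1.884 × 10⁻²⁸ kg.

At fixed v, p = mv so λ = h/(mv) ∝ 1/m.
λ_μ/λ_B = m_B/m_μ = 4.151 × 10⁻²⁶/1.884 × 10⁻²⁸ = 220.

λ_μ/λ_B = 220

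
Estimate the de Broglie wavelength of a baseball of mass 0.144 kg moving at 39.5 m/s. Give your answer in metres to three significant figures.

p = mv = 0.144 × 39.5 = 5.688 kg·m/s.
λ = h/p = 6.626 × 10⁻³⁴ / 5.688 = 1.16 × 10⁻³⁴ m.

λ = 1.16 × 10⁻³⁴ m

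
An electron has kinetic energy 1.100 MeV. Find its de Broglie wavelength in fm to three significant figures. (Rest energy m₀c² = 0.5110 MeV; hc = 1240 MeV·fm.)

λ = 812 fm

Total energy E = KE + m₀c² = 1.100 + 0.5110 = 1.6110 MeV.
(pc)² = E² − (m₀c²)² = (1.6110)² − (0.5110)² = 2.334 MeV², so pc = 1.528 MeV.
λ = hc/(pc) = 1240 MeV·fm / 1.528 MeV = 812 fm.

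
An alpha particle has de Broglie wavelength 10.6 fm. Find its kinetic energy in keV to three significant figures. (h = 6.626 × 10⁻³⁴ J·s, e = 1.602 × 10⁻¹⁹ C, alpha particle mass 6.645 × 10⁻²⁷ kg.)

p = h/λ = 6.626 × 10⁻³⁴ / 1.060 × 10⁻¹⁴ = 6.251 × 10⁻²⁰ kg·m/s.
KE = p²/(2m) = (6.251 × 10⁻²⁰)² / (2 × 6.645 × 10⁻²⁷) = 2.940 × 10⁻¹³ J = 1840 keV.

KE = 1840 keV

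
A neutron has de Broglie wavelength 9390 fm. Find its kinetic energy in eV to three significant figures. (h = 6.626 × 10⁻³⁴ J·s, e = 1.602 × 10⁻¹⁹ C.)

p = h/λ = 6.626 × 10⁻³⁴ / 9.390 × 10⁻¹² = 7.056 × 10⁻²³ kg·m/s.
KE = p²/(2m) = (7.056 × 10⁻²³)² / (2 × 1.675 × 10⁻²⁷) = 1.486 × 10⁻¹⁸ J = 9.28 eV.

KE = 9.28 eV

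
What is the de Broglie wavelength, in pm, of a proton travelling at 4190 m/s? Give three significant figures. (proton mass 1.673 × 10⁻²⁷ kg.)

λ = 94.5 pm

p = mv = 1.673 × 10⁻²⁷ × 4190 = 7.010 × 10⁻²⁴ kg·m/s.
λ = h/p = 6.626 × 10⁻³⁴ / 7.010 × 10⁻²⁴ = 9.45 × 10⁻¹¹ m = 94.5 pm.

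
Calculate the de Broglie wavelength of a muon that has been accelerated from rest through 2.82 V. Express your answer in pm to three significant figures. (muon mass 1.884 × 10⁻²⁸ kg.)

λ = 50.8 pm

KE = eV = 1.602 × 10⁻¹⁹ × 2.820 = 4.518 × 10⁻¹⁹ J.
p = √(2mKE) = √(2 × 1.884 × 10⁻²⁸ × 4.518 × 10⁻¹⁹) = 1.305 × 10⁻²³ kg·m/s.
λ = h/p = 6.626 × 10⁻³⁴ / 1.305 × 10⁻²³ = 5.08 × 10⁻¹¹ m = 50.8 pm.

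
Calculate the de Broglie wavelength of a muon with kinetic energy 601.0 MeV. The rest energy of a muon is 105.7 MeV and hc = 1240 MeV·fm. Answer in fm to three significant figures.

Total energy E = KE + m₀c² = 601.0 + 105.7 = 706.7 MeV.
(pc)² = E² − (m₀c²)² = (706.7)² − (105.7)² = 4.883 × 10⁵ MeV², so pc = 698.8 MeV.
λ = hc/(pc) = 1240 MeV·fm / 698.8 MeV = 1.77 fm.

λ = 1.77 fm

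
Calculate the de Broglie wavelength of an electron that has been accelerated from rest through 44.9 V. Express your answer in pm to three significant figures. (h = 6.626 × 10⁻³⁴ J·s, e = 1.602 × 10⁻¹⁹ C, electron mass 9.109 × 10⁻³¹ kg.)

KE = eV = 1.602 × 10⁻¹⁹ × 44.90 = 7.193 × 10⁻¹⁸ J.
p = √(2mKE) = √(2 × 9.109 × 10⁻³¹ × 7.193 × 10⁻¹⁸) = 3.620 × 10⁻²⁴ kg·m/s.
λ = h/p = 6.626 × 10⁻³⁴ / 3.620 × 10⁻²⁴ = 1.83 × 10⁻¹⁰ m = 183 pm.

λ = 183 pm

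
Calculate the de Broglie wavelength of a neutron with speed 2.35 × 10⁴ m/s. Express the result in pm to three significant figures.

p = mv = 1.675 × 10⁻²⁷ × 2.35 × 10⁴ = 3.936 × 10⁻²³ kg·m/s.
λ = h/p = 6.626 × 10⁻³⁴ / 3.936 × 10⁻²³ = 1.68 × 10⁻¹¹ m = 16.8 pm.

λ = 16.8 pm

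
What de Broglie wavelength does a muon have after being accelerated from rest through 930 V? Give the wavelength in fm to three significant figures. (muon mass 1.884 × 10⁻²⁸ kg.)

λ = 2800 fm

KE = eV = 1.602 × 10⁻¹⁹ × 930.0 = 1.490 × 10⁻¹⁶ J.
p = √(2mKE) = √(2 × 1.884 × 10⁻²⁸ × 1.490 × 10⁻¹⁶) = 2.369 × 10⁻²² kg·m/s.
λ = h/p = 6.626 × 10⁻³⁴ / 2.369 × 10⁻²² = 2.80 × 10⁻¹² m = 2800 fm.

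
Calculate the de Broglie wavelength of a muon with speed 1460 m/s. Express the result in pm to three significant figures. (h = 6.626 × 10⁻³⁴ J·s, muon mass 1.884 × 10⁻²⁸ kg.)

p = mv = 1.884 × 10⁻²⁸ × 1460 = 2.751 × 10⁻²⁵ kg·m/s.
λ = h/p = 6.626 × 10⁻³⁴ / 2.751 × 10⁻²⁵ = 2.41 × 10⁻⁹ m = 2410 pm.

λ = 2410 pm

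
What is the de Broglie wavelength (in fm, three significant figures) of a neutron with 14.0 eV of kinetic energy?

KE = 14.0 eV = 2.243 × 10⁻¹⁸ J.
p = √(2mKE) = √(2 × 1.675 × 10⁻²⁷ × 2.243 × 10⁻¹⁸) = 8.668 × 10⁻²³ kg·m/s.
λ = h/p = 6.626 × 10⁻³⁴ / 8.668 × 10⁻²³ = 7.64 × 10⁻¹² m = 7640 fm.

λ = 7640 fm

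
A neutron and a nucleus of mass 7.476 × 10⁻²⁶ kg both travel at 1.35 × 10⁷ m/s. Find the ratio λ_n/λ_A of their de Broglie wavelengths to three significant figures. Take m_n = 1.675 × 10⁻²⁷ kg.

At fixed v, p = mv so λ = h/(mv) ∝ 1/m.
λ_n/λ_A = m_A/m_n = 7.476 × 10⁻²⁶/1.675 × 10⁻²⁷ = 44.6.

λ_n/λ_A = 44.6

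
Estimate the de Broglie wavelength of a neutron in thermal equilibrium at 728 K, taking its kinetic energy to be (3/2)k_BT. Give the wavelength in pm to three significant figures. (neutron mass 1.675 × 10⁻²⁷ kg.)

λ = 93.2 pm

KE = (3/2)k_BT = 1.5 × 1.381 × 10⁻²³ × 728 = 1.508 × 10⁻²⁰ J.
p = √(2mKE) = √(2 × 1.675 × 10⁻²⁷ × 1.508 × 10⁻²⁰) = 7.108 × 10⁻²⁴ kg·m/s.
λ = h/p = 9.32 × 10⁻¹¹ m = 93.2 pm.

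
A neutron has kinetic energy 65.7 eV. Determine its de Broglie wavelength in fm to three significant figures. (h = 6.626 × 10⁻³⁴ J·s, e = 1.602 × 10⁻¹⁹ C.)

KE = 65.7 eV = 1.053 × 10⁻¹⁷ J.
p = √(2mKE) = √(2 × 1.675 × 10⁻²⁷ × 1.053 × 10⁻¹⁷) = 1.878 × 10⁻²² kg·m/s.
λ = h/p = 6.626 × 10⁻³⁴ / 1.878 × 10⁻²² = 3.53 × 10⁻¹² m = 3530 fm.

λ = 3530 fm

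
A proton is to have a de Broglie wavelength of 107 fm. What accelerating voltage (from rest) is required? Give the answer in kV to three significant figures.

V = 71.5 kV

p = h/λ = 6.626 × 10⁻³⁴ / 1.070 × 10⁻¹³ = 6.193 × 10⁻²¹ kg·m/s.
KE = p²/(2m) = 1.146 × 10⁻¹⁴ J.
V = KE/e = 1.146 × 10⁻¹⁴ / (1.602 × 10⁻¹⁹) = 71.5 kV.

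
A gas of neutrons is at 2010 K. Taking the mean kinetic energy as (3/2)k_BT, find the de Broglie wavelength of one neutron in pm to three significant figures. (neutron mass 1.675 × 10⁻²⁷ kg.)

KE = (3/2)k_BT = 1.5 × 1.381 × 10⁻²³ × 2010 = 4.164 × 10⁻²⁰ J.
p = √(2mKE) = √(2 × 1.675 × 10⁻²⁷ × 4.164 × 10⁻²⁰) = 1.181 × 10⁻²³ kg·m/s.
λ = h/p = 5.61 × 10⁻¹¹ m = 56.1 pm.

λ = 56.1 pm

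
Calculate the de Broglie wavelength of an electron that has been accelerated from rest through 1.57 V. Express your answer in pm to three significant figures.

λ = 979 pm

KE = eV = 1.602 × 10⁻¹⁹ × 1.570 = 2.515 × 10⁻¹⁹ J.
p = √(2mKE) = √(2 × 9.109 × 10⁻³¹ × 2.515 × 10⁻¹⁹) = 6.769 × 10⁻²⁵ kg·m/s.
λ = h/p = 6.626 × 10⁻³⁴ / 6.769 × 10⁻²⁵ = 9.79 × 10⁻¹⁰ m = 979 pm.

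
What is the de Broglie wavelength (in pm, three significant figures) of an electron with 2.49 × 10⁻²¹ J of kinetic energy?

p = √(2mKE) = √(2 × 9.109 × 10⁻³¹ × 2.490 × 10⁻²¹) = 6.735 × 10⁻²⁶ kg·m/s.
λ = h/p = 6.626 × 10⁻³⁴ / 6.735 × 10⁻²⁶ = 9.84 × 10⁻⁹ m = 9840 pm.

λ = 9840 pm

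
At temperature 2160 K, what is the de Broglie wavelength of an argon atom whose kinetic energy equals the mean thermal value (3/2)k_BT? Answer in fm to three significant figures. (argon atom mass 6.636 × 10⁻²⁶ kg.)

λ = 8600 fm

KE = (3/2)k_BT = 1.5 × 1.381 × 10⁻²³ × 2160 = 4.474 × 10⁻²⁰ J.
p = √(2mKE) = √(2 × 6.636 × 10⁻²⁶ × 4.474 × 10⁻²⁰) = 7.706 × 10⁻²³ kg·m/s.
λ = h/p = 8.60 × 10⁻¹² m = 8600 fm.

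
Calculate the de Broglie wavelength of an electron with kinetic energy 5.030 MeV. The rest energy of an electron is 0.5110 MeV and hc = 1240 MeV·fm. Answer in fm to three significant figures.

λ = 225 fm

Total energy E = KE + m₀c² = 5.030 + 0.5110 = 5.5410 MeV.
(pc)² = E² − (m₀c²)² = (5.5410)² − (0.5110)² = 30.44 MeV², so pc = 5.517 MeV.
λ = hc/(pc) = 1240 MeV·fm / 5.517 MeV = 225 fm.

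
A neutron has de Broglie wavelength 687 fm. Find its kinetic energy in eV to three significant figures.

KE = 1730 eV

p = h/λ = 6.626 × 10⁻³⁴ / 6.870 × 10⁻¹³ = 9.645 × 10⁻²² kg·m/s.
KE = p²/(2m) = (9.645 × 10⁻²²)² / (2 × 1.675 × 10⁻²⁷) = 2.777 × 10⁻¹⁶ J = 1730 eV.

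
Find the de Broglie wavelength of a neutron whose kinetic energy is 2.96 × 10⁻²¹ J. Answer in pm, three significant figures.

λ = 210 pm

p = √(2mKE) = √(2 × 1.675 × 10⁻²⁷ × 2.960 × 10⁻²¹) = 3.149 × 10⁻²⁴ kg·m/s.
λ = h/p = 6.626 × 10⁻³⁴ / 3.149 × 10⁻²⁴ = 2.10 × 10⁻¹⁰ m = 210 pm.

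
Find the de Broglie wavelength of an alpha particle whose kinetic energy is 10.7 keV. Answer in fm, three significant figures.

KE = 10.7 keV = 1.714 × 10⁻¹⁵ J.
p = √(2mKE) = √(2 × 6.645 × 10⁻²⁷ × 1.714 × 10⁻¹⁵) = 4.773 × 10⁻²¹ kg·m/s.
λ = h/p = 6.626 × 10⁻³⁴ / 4.773 × 10⁻²¹ = 1.39 × 10⁻¹³ m = 139 fm.

λ = 139 fm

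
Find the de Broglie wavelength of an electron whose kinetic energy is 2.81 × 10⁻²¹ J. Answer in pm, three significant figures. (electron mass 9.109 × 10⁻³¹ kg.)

λ = 9260 pm

p = √(2mKE) = √(2 × 9.109 × 10⁻³¹ × 2.810 × 10⁻²¹) = 7.155 × 10⁻²⁶ kg·m/s.
λ = h/p = 6.626 × 10⁻³⁴ / 7.155 × 10⁻²⁶ = 9.26 × 10⁻⁹ m = 9260 pm.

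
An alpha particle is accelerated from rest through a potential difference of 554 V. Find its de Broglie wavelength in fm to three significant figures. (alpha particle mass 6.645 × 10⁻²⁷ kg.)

λ = 431 fm

KE = 2eV = 2 × 1.602 × 10⁻¹⁹ × 554.0 = 1.775 × 10⁻¹⁶ J.
p = √(2mKE) = √(2 × 6.645 × 10⁻²⁷ × 1.775 × 10⁻¹⁶) = 1.536 × 10⁻²¹ kg·m/s.
λ = h/p = 6.626 × 10⁻³⁴ / 1.536 × 10⁻²¹ = 4.31 × 10⁻¹³ m = 431 fm.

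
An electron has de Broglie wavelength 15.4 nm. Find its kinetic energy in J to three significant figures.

p = h/λ = 6.626 × 10⁻³⁴ / 1.540 × 10⁻⁸ = 4.303 × 10⁻²⁶ kg·m/s.
KE = p²/(2m) = (4.303 × 10⁻²⁶)² / (2 × 9.109 × 10⁻³¹) = 1.016 × 10⁻²¹ J = 1.02 × 10⁻²¹ J.

KE = 1.02 × 10⁻²¹ J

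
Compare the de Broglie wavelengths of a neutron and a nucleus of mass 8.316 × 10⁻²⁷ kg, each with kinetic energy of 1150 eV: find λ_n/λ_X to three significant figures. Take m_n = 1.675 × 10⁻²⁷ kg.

At fixed KE, p = √(2mKE) so λ = h/p ∝ 1/√m.
λ_n/λ_X = √(m_X/m_n) = √(8.316 × 10⁻²⁷/1.675 × 10⁻²⁷) = √(4.965) = 2.23.

λ_n/λ_X = 2.23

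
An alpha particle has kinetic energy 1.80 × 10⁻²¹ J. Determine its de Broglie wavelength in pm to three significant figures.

λ = 135 pm

p = √(2mKE) = √(2 × 6.645 × 10⁻²⁷ × 1.800 × 10⁻²¹) = 4.891 × 10⁻²⁴ kg·m/s.
λ = h/p = 6.626 × 10⁻³⁴ / 4.891 × 10⁻²⁴ = 1.35 × 10⁻¹⁰ m = 135 pm.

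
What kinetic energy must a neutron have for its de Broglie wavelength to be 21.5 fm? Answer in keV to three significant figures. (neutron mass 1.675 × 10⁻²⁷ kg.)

p = h/λ = 6.626 × 10⁻³⁴ / 2.150 × 10⁻¹⁴ = 3.082 × 10⁻²⁰ kg·m/s.
KE = p²/(2m) = (3.082 × 10⁻²⁰)² / (2 × 1.675 × 10⁻²⁷) = 2.835 × 10⁻¹³ J = 1770 keV.

KE = 1770 keV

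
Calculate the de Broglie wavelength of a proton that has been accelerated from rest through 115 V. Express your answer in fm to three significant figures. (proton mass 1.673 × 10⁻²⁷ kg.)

KE = eV = 1.602 × 10⁻¹⁹ × 115.0 = 1.842 × 10⁻¹⁷ J.
p = √(2mKE) = √(2 × 1.673 × 10⁻²⁷ × 1.842 × 10⁻¹⁷) = 2.483 × 10⁻²² kg·m/s.
λ = h/p = 6.626 × 10⁻³⁴ / 2.483 × 10⁻²² = 2.67 × 10⁻¹² m = 2670 fm.

λ = 2670 fm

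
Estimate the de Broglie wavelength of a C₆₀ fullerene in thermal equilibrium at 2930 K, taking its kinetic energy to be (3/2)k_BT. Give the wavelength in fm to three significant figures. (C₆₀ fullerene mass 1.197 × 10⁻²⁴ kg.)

KE = (3/2)k_BT = 1.5 × 1.381 × 10⁻²³ × 2930 = 6.069 × 10⁻²⁰ J.
p = √(2mKE) = √(2 × 1.197 × 10⁻²⁴ × 6.069 × 10⁻²⁰) = 3.812 × 10⁻²² kg·m/s.
λ = h/p = 1.74 × 10⁻¹² m = 1740 fm.

λ = 1740 fm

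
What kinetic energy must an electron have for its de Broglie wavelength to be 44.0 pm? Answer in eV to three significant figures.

p = h/λ = 6.626 × 10⁻³⁴ / 4.400 × 10⁻¹¹ = 1.506 × 10⁻²³ kg·m/s.
KE = p²/(2m) = (1.506 × 10⁻²³)² / (2 × 9.109 × 10⁻³¹) = 1.245 × 10⁻¹⁶ J = 777 eV.

KE = 777 eV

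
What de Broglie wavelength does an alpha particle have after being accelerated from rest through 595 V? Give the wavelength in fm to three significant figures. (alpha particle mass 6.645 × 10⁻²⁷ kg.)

λ = 416 fm

KE = 2eV = 2 × 1.602 × 10⁻¹⁹ × 595.0 = 1.906 × 10⁻¹⁶ J.
p = √(2mKE) = √(2 × 6.645 × 10⁻²⁷ × 1.906 × 10⁻¹⁶) = 1.592 × 10⁻²¹ kg·m/s.
λ = h/p = 6.626 × 10⁻³⁴ / 1.592 × 10⁻²¹ = 4.16 × 10⁻¹³ m = 416 fm.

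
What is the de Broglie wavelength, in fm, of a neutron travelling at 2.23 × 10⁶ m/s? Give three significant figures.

λ = 177 fm

p = mv = 1.675 × 10⁻²⁷ × 2.23 × 10⁶ = 3.735 × 10⁻²¹ kg·m/s.
λ = h/p = 6.626 × 10⁻³⁴ / 3.735 × 10⁻²¹ = 1.77 × 10⁻¹³ m = 177 fm.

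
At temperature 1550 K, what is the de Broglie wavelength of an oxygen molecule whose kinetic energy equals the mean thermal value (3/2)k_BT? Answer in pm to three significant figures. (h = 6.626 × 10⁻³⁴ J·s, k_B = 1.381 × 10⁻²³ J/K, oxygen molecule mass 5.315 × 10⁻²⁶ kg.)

λ = 11.3 pm

KE = (3/2)k_BT = 1.5 × 1.381 × 10⁻²³ × 1550 = 3.211 × 10⁻²⁰ J.
p = √(2mKE) = √(2 × 5.315 × 10⁻²⁶ × 3.211 × 10⁻²⁰) = 5.842 × 10⁻²³ kg·m/s.
λ = h/p = 1.13 × 10⁻¹¹ m = 11.3 pm.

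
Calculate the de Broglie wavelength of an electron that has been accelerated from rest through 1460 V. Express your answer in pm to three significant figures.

λ = 32.1 pm

KE = eV = 1.602 × 10⁻¹⁹ × 1460 = 2.339 × 10⁻¹⁶ J.
p = √(2mKE) = √(2 × 9.109 × 10⁻³¹ × 2.339 × 10⁻¹⁶) = 2.064 × 10⁻²³ kg·m/s.
λ = h/p = 6.626 × 10⁻³⁴ / 2.064 × 10⁻²³ = 3.21 × 10⁻¹¹ m = 32.1 pm.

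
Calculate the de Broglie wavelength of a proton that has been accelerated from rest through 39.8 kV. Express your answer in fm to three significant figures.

λ = 143 fm

KE = eV = 1.602 × 10⁻¹⁹ × 3.980 × 10⁴ = 6.376 × 10⁻¹⁵ J.
p = √(2mKE) = √(2 × 1.673 × 10⁻²⁷ × 6.376 × 10⁻¹⁵) = 4.619 × 10⁻²¹ kg·m/s.
λ = h/p = 6.626 × 10⁻³⁴ / 4.619 × 10⁻²¹ = 1.43 × 10⁻¹³ m = 143 fm.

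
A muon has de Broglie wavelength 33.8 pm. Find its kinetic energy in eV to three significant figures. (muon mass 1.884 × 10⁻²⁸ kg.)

KE = 6.37 eV

p = h/λ = 6.626 × 10⁻³⁴ / 3.380 × 10⁻¹¹ = 1.960 × 10⁻²³ kg·m/s.
KE = p²/(2m) = (1.960 × 10⁻²³)² / (2 × 1.884 × 10⁻²⁸) = 1.020 × 10⁻¹⁸ J = 6.37 eV.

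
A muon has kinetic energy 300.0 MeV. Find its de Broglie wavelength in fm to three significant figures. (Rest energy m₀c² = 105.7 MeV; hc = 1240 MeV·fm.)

Total energy E = KE + m₀c² = 300.0 + 105.7 = 405.7 MeV.
(pc)² = E² − (m₀c²)² = (405.7)² − (105.7)² = 1.534 × 10⁵ MeV², so pc = 391.7 MeV.
λ = hc/(pc) = 1240 MeV·fm / 391.7 MeV = 3.17 fm.

λ = 3.17 fm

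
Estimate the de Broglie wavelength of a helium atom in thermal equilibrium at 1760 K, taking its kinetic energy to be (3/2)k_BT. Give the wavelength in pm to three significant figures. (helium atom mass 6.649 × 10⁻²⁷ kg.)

λ = 30.1 pm

KE = (3/2)k_BT = 1.5 × 1.381 × 10⁻²³ × 1760 = 3.646 × 10⁻²⁰ J.
p = √(2mKE) = √(2 × 6.649 × 10⁻²⁷ × 3.646 × 10⁻²⁰) = 2.202 × 10⁻²³ kg·m/s.
λ = h/p = 3.01 × 10⁻¹¹ m = 30.1 pm.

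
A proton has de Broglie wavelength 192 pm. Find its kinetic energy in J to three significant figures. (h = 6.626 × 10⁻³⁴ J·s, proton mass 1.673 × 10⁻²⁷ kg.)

KE = 3.56 × 10⁻²¹ J

p = h/λ = 6.626 × 10⁻³⁴ / 1.920 × 10⁻¹⁰ = 3.451 × 10⁻²⁴ kg·m/s.
KE = p²/(2m) = (3.451 × 10⁻²⁴)² / (2 × 1.673 × 10⁻²⁷) = 3.559 × 10⁻²¹ J = 3.56 × 10⁻²¹ J.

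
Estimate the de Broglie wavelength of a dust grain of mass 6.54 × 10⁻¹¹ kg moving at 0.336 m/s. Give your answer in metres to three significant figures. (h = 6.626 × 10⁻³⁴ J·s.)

λ = 3.02 × 10⁻²³ m

p = mv = 6.54 × 10⁻¹¹ × 0.336 = 2.197 × 10⁻¹¹ kg·m/s.
λ = h/p = 6.626 × 10⁻³⁴ / 2.197 × 10⁻¹¹ = 3.02 × 10⁻²³ m.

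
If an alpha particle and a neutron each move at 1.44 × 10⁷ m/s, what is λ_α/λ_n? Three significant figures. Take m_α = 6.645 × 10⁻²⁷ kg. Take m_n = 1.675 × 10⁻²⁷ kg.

λ_α/λ_n = 0.252

At fixed v, p = mv so λ = h/(mv) ∝ 1/m.
λ_α/λ_n = m_n/m_α = 1.675 × 10⁻²⁷/6.645 × 10⁻²⁷ = 0.252.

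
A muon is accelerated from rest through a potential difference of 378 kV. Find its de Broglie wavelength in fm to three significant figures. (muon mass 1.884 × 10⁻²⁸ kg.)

λ = 139 fm

KE = eV = 1.602 × 10⁻¹⁹ × 3.780 × 10⁵ = 6.056 × 10⁻¹⁴ J.
p = √(2mKE) = √(2 × 1.884 × 10⁻²⁸ × 6.056 × 10⁻¹⁴) = 4.777 × 10⁻²¹ kg·m/s.
λ = h/p = 6.626 × 10⁻³⁴ / 4.777 × 10⁻²¹ = 1.39 × 10⁻¹³ m = 139 fm.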